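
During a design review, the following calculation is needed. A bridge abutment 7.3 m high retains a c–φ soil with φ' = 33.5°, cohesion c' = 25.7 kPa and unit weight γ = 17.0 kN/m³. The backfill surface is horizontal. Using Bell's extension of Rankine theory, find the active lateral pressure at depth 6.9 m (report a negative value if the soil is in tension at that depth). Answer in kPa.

K_a = (1 − sin φ)/(1 + sin φ) = 0.2887.
σ_a = K_a γ z − 2c√K_a = 0.2887×17.0×6.9 − 2×25.7×0.5373 = 6.248 kPa.

6.25 kPa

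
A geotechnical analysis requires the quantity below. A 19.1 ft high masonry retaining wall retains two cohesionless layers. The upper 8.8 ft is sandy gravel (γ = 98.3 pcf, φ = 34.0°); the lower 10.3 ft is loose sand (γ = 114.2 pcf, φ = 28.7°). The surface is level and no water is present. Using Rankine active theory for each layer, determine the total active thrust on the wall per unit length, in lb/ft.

6330 lb/ft

K_a1 = tan²(45°−34.0°/2) = 0.2827; K_a2 = tan²(45°−28.7°/2) = 0.3511.
Layer 1: σ at base = K_a1 γ₁ h₁ = 244.6 psf; P₁ = ½×244.6×8.8 = 1076.
Layer 2: σ_v at top = γ₁h₁ = 865.0; σ_h top = K_a2×865.0 = 303.8; σ_h base = K_a2×(865.0+114.2×10.3) = 716.8.
P₂ = ½(303.8+716.8)×10.3 = 5256. Total P_a = 1076+5256 = 6332 lb/ft.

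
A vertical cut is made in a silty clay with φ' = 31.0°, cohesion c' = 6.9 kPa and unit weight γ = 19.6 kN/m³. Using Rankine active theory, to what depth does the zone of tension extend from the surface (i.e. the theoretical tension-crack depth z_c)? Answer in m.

1.24 m

K_a = tan²(45° − 31.0°/2) = 0.3201; √K_a = 0.5658.
The active pressure is zero where K_a γ z = 2c√K_a, so z_c = 2c/(γ√K_a) = 2×6.9/(19.6×0.5658) = 1.244 m.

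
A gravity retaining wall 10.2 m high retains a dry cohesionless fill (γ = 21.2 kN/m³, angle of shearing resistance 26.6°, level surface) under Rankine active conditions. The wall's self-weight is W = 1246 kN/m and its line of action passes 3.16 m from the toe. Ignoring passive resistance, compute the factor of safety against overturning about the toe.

K_a = tan²(45° − 26.6°/2) = 0.3814.
P_a = ½K_aγH² = 0.5×0.3814×21.2×10.2² = 420.7 kN/m, acting at H/3 = 3.400 m above the base.
Overturning moment M_o = P_a × H/3 = 420.7 × 3.400 = 1430.
Resisting moment M_r = W × 3.16 = 1246 × 3.16 = 3937.
FS_overturning = M_r/M_o = 3937/1430 = 2.753.

2.75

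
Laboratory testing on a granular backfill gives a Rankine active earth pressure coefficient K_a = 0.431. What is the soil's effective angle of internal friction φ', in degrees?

K_a = tan²(45° − φ/2) ⇒ 45° − φ/2 = arctan(√0.431) = 33.29°.
φ = 2(45° − 33.29°) = 23.43°.

23.4°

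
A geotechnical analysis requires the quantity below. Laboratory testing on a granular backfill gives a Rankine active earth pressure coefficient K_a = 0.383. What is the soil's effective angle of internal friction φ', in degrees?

26.5°

K_a = tan²(45° − φ/2) ⇒ 45° − φ/2 = arctan(√0.383) = 31.75°.
φ = 2(45° − 31.75°) = 26.50°.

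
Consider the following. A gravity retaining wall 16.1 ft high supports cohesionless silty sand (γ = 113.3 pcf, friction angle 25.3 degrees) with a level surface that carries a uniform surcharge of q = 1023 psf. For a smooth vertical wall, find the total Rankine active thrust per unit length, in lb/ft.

12500 lb/ft

K_a = tan²(45° − φ/2) = 0.4012.
Soil triangle: ½ K_a γ H² = 0.5×0.4012×113.3×16.1² = 5891 lb/ft.
Surcharge rectangle: K_a q H = 0.4012×1023×16.1 = 6608 lb/ft.
Total = 5891 + 6608 = 12500 lb/ft.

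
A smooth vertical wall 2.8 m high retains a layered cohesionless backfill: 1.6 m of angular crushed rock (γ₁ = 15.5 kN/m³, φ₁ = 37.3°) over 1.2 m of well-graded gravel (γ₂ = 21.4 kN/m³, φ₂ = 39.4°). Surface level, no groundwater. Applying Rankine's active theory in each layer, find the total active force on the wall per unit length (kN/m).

K_a1 = tan²(45°−37.3°/2) = 0.2453; K_a2 = tan²(45°−39.4°/2) = 0.2234.
Layer 1: σ at base = K_a1 γ₁ h₁ = 6.084 kPa; P₁ = ½×6.084×1.6 = 4.868.
Layer 2: σ_v at top = γ₁h₁ = 24.80; σ_h top = K_a2×24.80 = 5.541; σ_h base = K_a2×(24.80+21.4×1.2) = 11.28.
P₂ = ½(5.541+11.28)×1.2 = 10.09. Total P_a = 4.868+10.09 = 14.96 kN/m.

15.0 kN/m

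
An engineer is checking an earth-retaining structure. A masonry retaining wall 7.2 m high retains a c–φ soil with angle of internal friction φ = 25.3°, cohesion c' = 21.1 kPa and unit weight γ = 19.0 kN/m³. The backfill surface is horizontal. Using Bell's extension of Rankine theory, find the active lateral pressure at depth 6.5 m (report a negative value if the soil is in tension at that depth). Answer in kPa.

22.8 kPa

K_a = (1 − sin φ)/(1 + sin φ) = 0.4012.
σ_a = K_a γ z − 2c√K_a = 0.4012×19.0×6.5 − 2×21.1×0.6334 = 22.82 kPa.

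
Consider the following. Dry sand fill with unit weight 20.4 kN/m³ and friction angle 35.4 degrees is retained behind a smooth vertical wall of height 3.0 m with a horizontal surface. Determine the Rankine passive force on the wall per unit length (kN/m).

345 kN/m

K_p = tan²(45° + φ/2) = 3.754.
P_p = ½ K_p γ H² = 0.5 × 3.754 × 20.4 × 3.0² = 344.6 kN/m.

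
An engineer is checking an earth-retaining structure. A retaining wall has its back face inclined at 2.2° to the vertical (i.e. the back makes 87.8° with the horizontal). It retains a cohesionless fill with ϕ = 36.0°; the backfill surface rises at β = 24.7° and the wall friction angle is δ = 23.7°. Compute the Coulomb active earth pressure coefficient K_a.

K_a = sin²(α+φ) / [sin²α · sin(α−δ) · (1 + √{sin(φ+δ)sin(φ−β) / (sin(α−δ)sin(α+β))})²].
With α = 87.8°, φ = 36.0°, δ = 23.7°, β = 24.7°: K_a = 0.3651.

0.365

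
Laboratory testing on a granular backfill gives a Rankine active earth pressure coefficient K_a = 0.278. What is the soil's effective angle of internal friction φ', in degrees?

34.4°

K_a = tan²(45° − φ/2) ⇒ 45° − φ/2 = arctan(√0.278) = 27.80°.
φ = 2(45° − 27.80°) = 34.40°.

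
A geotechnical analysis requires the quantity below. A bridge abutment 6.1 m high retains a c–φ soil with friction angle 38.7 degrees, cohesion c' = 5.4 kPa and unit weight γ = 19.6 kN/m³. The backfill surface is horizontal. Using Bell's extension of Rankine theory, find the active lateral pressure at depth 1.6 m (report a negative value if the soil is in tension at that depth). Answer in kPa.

K_a = (1 − sin φ)/(1 + sin φ) = 0.2306.
σ_a = K_a γ z − 2c√K_a = 0.2306×19.6×1.6 − 2×5.4×0.4802 = 2.045 kPa.

2.05 kPa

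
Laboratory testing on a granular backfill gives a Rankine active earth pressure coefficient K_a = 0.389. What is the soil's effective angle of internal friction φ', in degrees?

26.1°

K_a = tan²(45° − φ/2) ⇒ 45° − φ/2 = arctan(√0.389) = 31.95°.
φ = 2(45° − 31.95°) = 26.10°.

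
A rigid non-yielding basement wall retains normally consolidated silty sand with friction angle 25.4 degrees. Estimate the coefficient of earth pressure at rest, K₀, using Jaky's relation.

0.571

K₀ = 1 − sin φ' = 1 − sin 25.4° = 0.5711.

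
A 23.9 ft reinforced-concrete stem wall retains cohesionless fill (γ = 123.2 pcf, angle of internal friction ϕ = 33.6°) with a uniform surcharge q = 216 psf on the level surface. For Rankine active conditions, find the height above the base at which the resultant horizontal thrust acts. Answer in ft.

K_a = 0.2875.
Triangular part P₁ = ½K_aγH² = 10120 at H/3 = 7.967 ft; rectangular part P₂ = K_a q H = 1484 at H/2 = 11.95 ft.
ȳ = (P₁·7.967 + P₂·11.95)/(P₁+P₂) = 8.476 ft.

8.48 ft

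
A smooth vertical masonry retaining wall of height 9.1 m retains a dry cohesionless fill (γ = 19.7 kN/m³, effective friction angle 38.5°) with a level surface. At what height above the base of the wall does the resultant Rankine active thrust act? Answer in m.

3.03 m

K_a = 0.2327.
The pressure distribution is triangular, so the resultant acts at H/3 above the base = 9.1/3 = 3.033 m.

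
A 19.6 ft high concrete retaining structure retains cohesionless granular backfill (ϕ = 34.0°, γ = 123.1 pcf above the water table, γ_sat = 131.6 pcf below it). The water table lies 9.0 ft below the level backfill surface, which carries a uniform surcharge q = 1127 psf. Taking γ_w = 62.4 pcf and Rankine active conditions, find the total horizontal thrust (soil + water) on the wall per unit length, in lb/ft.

15600 lb/ft

K_a = tan²(45° − φ/2) = 0.2827.
γ' = 131.6 − 62.4 = 69.20 pcf. h₂ = H − d_w = 10.6 ft.
σ'_h: at surface K_a·q = 318.6; at WT K_a(q+γd_w) = 631.8; at base K_a(q+γd_w+γ'h₂) = 839.2 psf.
P₁ = ½(318.6+631.8)×9.0 = 4277; P₂ = ½(631.8+839.2)×10.6 = 7797; P_w = ½γ_w h₂² = 3506.
Total = 4277+7797+3506 = 15580 lb/ft.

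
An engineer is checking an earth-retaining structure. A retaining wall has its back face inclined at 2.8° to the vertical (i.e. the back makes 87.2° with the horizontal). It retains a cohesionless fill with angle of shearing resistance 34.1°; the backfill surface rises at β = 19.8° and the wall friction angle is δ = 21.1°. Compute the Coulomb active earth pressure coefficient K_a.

K_a = sin²(α+φ) / [sin²α · sin(α−δ) · (1 + √{sin(φ+δ)sin(φ−β) / (sin(α−δ)sin(α+β))})²].
With α = 87.2°, φ = 34.1°, δ = 21.1°, β = 19.8°: K_a = 0.3646.

0.365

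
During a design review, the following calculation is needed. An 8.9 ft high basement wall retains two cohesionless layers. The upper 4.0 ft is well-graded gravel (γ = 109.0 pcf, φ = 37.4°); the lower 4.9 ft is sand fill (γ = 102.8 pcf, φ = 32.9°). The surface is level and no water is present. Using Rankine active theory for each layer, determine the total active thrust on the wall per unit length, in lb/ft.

K_a1 = tan²(45°−37.4°/2) = 0.2443; K_a2 = tan²(45°−32.9°/2) = 0.2960.
Layer 1: σ at base = K_a1 γ₁ h₁ = 106.5 psf; P₁ = ½×106.5×4.0 = 213.0.
Layer 2: σ_v at top = γ₁h₁ = 436.0; σ_h top = K_a2×436.0 = 129.1; σ_h base = K_a2×(436.0+102.8×4.9) = 278.2.
P₂ = ½(129.1+278.2)×4.9 = 997.8. Total P_a = 213.0+997.8 = 1211 lb/ft.

1210 lb/ft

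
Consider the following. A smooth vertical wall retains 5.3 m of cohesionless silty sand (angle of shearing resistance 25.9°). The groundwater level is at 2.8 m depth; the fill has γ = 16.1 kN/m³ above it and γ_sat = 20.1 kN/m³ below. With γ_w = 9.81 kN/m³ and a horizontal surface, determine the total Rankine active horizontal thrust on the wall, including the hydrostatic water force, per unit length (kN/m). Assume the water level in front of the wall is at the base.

112 kN/m

K_a = tan²(45° − φ/2) = 0.3920.
γ' = 20.1 − 9.81 = 10.29 kN/m³. Depth below WT = 2.5 m.
σ'_h at WT = K_a γ d_w = 17.67 kPa; at base = 17.67 + K_a γ' × 2.5 = 27.75 kPa.
P₁ (0–2.8 m) = ½×17.67×2.8 = 24.74. P₂ (2.8–5.3 m) = ½(17.67+27.75)×2.5 = 56.78.
P_w = ½ γ_w h₂² = 0.5×9.81×2.5² = 30.66. Total = 24.74+56.78+30.66 = 112.2 kN/m.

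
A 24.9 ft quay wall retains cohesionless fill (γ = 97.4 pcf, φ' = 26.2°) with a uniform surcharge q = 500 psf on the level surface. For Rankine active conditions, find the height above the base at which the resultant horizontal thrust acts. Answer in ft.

K_a = 0.3874.
Triangular part P₁ = ½K_aγH² = 11700 at H/3 = 8.300 ft; rectangular part P₂ = K_a q H = 4824 at H/2 = 12.45 ft.
ȳ = (P₁·8.300 + P₂·12.45)/(P₁+P₂) = 9.512 ft.

9.51 ft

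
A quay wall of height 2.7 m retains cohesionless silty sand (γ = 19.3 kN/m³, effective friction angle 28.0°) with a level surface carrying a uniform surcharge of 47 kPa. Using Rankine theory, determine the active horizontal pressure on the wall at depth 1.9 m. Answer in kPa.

30.2 kPa

K_a = (1 − sin φ)/(1 + sin φ) = 0.3610.
σ_v = γz + q = 19.3 × 1.9 + 47 = 83.67 kPa.
σ_h = K_a σ_v = 0.3610 × 83.67 = 30.21 kPa.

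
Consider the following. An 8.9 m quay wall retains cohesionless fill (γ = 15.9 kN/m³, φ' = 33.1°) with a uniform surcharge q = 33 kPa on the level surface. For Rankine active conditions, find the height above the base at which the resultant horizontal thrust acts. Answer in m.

K_a = 0.2936.
Triangular part P₁ = ½K_aγH² = 184.9 at H/3 = 2.967 m; rectangular part P₂ = K_a q H = 86.22 at H/2 = 4.450 m.
ȳ = (P₁·2.967 + P₂·4.450)/(P₁+P₂) = 3.438 m.

3.44 m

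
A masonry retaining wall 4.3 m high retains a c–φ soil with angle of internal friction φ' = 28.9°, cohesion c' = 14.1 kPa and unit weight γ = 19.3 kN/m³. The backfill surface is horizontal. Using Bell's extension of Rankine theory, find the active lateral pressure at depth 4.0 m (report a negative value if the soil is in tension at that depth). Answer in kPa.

K_a = (1 − sin φ)/(1 + sin φ) = 0.3484.
σ_a = K_a γ z − 2c√K_a = 0.3484×19.3×4.0 − 2×14.1×0.5902 = 10.25 kPa.

10.2 kPa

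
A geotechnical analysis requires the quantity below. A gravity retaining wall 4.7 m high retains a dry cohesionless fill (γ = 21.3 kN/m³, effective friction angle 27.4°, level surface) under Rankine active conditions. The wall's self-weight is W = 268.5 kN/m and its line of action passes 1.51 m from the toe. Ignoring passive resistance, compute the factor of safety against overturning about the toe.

K_a = tan²(45° − 27.4°/2) = 0.3697.
P_a = ½K_aγH² = 0.5×0.3697×21.3×4.7² = 86.97 kN/m, acting at H/3 = 1.567 m above the base.
Overturning moment M_o = P_a × H/3 = 86.97 × 1.567 = 136.3.
Resisting moment M_r = W × 1.51 = 268.5 × 1.51 = 405.4.
FS_overturning = M_r/M_o = 405.4/136.3 = 2.976.

2.98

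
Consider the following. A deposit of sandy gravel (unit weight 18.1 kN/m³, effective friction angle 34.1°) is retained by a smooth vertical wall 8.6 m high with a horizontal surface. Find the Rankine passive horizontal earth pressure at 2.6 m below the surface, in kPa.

K_p = (1 + sin φ)/(1 − sin φ) = 3.552.
σ_h = K_p γ z = 3.552 × 18.1 × 2.6 = 167.2 kPa.

167 kPa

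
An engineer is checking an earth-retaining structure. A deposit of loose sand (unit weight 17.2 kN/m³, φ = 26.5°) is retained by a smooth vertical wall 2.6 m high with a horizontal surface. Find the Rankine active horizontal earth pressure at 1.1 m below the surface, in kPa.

7.25 kPa

K_a = (1 − sin φ)/(1 + sin φ) = 0.3829.
σ_h = K_a γ z = 0.3829 × 17.2 × 1.1 = 7.245 kPa.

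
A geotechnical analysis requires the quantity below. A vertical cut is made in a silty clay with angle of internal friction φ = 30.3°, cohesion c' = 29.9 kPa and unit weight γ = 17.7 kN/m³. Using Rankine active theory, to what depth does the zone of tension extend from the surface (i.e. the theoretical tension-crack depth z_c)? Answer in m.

K_a = tan²(45° − 30.3°/2) = 0.3293; √K_a = 0.5739.
The active pressure is zero where K_a γ z = 2c√K_a, so z_c = 2c/(γ√K_a) = 2×29.9/(17.7×0.5739) = 5.887 m.

5.89 m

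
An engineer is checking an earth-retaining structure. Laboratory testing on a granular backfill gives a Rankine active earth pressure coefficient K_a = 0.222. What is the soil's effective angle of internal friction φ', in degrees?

K_a = tan²(45° − φ/2) ⇒ 45° − φ/2 = arctan(√0.222) = 25.23°.
φ = 2(45° − 25.23°) = 39.54°.

39.5°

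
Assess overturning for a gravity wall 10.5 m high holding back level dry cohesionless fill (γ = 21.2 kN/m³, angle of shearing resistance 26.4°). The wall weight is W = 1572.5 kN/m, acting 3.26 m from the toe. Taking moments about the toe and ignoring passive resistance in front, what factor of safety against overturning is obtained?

K_a = tan²(45° − 26.4°/2) = 0.3844.
P_a = ½K_aγH² = 0.5×0.3844×21.2×10.5² = 449.3 kN/m, acting at H/3 = 3.500 m above the base.
Overturning moment M_o = P_a × H/3 = 449.3 × 3.500 = 1572.
Resisting moment M_r = W × 3.26 = 1572.5 × 3.26 = 5126.
FS_overturning = M_r/M_o = 5126/1572 = 3.260.

3.26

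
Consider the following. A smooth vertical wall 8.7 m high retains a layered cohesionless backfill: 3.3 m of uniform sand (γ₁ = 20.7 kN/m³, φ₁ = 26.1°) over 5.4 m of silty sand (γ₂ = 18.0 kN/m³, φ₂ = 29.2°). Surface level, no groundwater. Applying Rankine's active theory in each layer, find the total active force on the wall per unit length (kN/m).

261 kN/m

K_a1 = tan²(45°−26.1°/2) = 0.3889; K_a2 = tan²(45°−29.2°/2) = 0.3442.
Layer 1: σ at base = K_a1 γ₁ h₁ = 26.57 kPa; P₁ = ½×26.57×3.3 = 43.84.
Layer 2: σ_v at top = γ₁h₁ = 68.31; σ_h top = K_a2×68.31 = 23.51; σ_h base = K_a2×(68.31+18.0×5.4) = 56.97.
P₂ = ½(23.51+56.97)×5.4 = 217.3. Total P_a = 43.84+217.3 = 261.1 kN/m.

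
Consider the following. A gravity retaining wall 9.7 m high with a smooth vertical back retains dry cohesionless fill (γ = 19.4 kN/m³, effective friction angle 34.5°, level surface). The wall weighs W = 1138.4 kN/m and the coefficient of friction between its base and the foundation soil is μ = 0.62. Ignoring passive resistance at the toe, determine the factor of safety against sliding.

2.79

K_a = tan²(45° − 34.5°/2) = 0.2768.
P_a = ½K_aγH² = 0.5×0.2768×19.4×9.7² = 252.6 kN/m, acting at H/3 = 3.233 m above the base.
FS_sliding = μW / P_a = 0.62×1138.4 / 252.6 = 2.794.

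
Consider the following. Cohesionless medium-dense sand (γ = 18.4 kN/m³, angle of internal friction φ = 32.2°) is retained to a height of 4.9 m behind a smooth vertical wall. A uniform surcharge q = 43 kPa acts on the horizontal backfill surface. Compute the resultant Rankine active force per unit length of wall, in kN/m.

K_a = tan²(45° − φ/2) = 0.3047.
Soil triangle: ½ K_a γ H² = 0.5×0.3047×18.4×4.9² = 67.31 kN/m.
Surcharge rectangle: K_a q H = 0.3047×43×4.9 = 64.21 kN/m.
Total = 67.31 + 64.21 = 131.5 kN/m.

132 kN/m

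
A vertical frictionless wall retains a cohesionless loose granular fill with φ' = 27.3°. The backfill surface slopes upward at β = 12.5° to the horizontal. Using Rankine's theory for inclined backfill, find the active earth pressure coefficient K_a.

K_a = cos β · (cos β − √(cos²β − cos²φ)) / (cos β + √(cos²β − cos²φ)).
cos β = 0.9763, cos φ = 0.8886, √(cos²β − cos²φ) = 0.4044.
K_a = 0.9763 × (0.9763 − 0.4044)/(0.9763 + 0.4044) = 0.4044.

0.404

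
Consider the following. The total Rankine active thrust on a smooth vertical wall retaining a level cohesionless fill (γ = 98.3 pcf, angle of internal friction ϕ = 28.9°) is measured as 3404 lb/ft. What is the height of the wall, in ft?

14.1 ft

K_a = 0.3484. P_a = ½ K_a γ H² ⇒ H = √(2P_a/(K_a γ)).
H = √(2×3404/(0.3484×98.3)) = 14.10 ft.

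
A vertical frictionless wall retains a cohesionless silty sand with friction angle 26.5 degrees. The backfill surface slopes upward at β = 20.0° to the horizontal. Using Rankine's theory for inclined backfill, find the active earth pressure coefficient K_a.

K_a = cos β · (cos β − √(cos²β − cos²φ)) / (cos β + √(cos²β − cos²φ)).
cos β = 0.9397, cos φ = 0.8949, √(cos²β − cos²φ) = 0.2866.
K_a = 0.9397 × (0.9397 − 0.2866)/(0.9397 + 0.2866) = 0.5005.

0.501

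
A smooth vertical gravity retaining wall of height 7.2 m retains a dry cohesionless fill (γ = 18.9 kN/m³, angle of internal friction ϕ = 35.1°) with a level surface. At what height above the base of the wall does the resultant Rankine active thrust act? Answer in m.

2.40 m

K_a = 0.2698.
The pressure distribution is triangular, so the resultant acts at H/3 above the base = 7.2/3 = 2.400 m.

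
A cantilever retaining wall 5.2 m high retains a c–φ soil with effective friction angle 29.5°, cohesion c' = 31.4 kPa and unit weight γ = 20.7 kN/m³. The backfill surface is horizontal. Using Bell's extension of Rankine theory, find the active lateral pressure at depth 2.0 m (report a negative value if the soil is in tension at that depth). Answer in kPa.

-22.5 kPa

K_a = (1 − sin φ)/(1 + sin φ) = 0.3401.
σ_a = K_a γ z − 2c√K_a = 0.3401×20.7×2.0 − 2×31.4×0.5832 = -22.54 kPa.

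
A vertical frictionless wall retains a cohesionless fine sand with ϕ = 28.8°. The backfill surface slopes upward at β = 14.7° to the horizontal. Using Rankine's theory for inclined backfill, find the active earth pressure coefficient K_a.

K_a = cos β · (cos β − √(cos²β − cos²φ)) / (cos β + √(cos²β − cos²φ)).
cos β = 0.9673, cos φ = 0.8763, √(cos²β − cos²φ) = 0.4095.
K_a = 0.9673 × (0.9673 − 0.4095)/(0.9673 + 0.4095) = 0.3919.

0.392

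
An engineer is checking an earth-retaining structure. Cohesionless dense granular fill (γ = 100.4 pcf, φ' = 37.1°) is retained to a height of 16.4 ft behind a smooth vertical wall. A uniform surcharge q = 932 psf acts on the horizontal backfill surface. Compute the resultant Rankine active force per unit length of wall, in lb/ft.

K_a = tan²(45° − φ/2) = 0.2475.
Soil triangle: ½ K_a γ H² = 0.5×0.2475×100.4×16.4² = 3342 lb/ft.
Surcharge rectangle: K_a q H = 0.2475×932×16.4 = 3783 lb/ft.
Total = 3342 + 3783 = 7125 lb/ft.

7120 lb/ft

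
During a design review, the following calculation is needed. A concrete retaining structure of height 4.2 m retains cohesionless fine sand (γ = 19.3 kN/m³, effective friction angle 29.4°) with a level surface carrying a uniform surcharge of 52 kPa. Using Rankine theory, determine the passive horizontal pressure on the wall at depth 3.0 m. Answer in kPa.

K_p = (1 + sin φ)/(1 − sin φ) = 2.929.
σ_v = γz + q = 19.3 × 3.0 + 52 = 109.9 kPa.
σ_h = K_p σ_v = 2.929 × 109.9 = 321.8 kPa.

322 kPa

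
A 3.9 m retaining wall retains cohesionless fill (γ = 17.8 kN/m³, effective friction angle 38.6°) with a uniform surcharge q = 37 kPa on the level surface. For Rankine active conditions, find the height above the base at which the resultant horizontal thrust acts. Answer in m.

K_a = 0.2316.
Triangular part P₁ = ½K_aγH² = 31.35 at H/3 = 1.300 m; rectangular part P₂ = K_a q H = 33.42 at H/2 = 1.950 m.
ȳ = (P₁·1.300 + P₂·1.950)/(P₁+P₂) = 1.635 m.

1.64 m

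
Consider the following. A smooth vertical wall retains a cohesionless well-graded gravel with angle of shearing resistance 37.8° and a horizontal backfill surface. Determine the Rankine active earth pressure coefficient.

0.240

K_a = tan²(45° − φ/2) = tan²(26.10°) = 0.2400.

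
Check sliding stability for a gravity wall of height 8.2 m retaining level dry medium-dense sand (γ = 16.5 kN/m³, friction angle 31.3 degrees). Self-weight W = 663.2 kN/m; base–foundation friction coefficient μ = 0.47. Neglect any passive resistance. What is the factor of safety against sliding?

K_a = tan²(45° − 31.3°/2) = 0.3162.
P_a = ½K_aγH² = 0.5×0.3162×16.5×8.2² = 175.4 kN/m, acting at H/3 = 2.733 m above the base.
FS_sliding = μW / P_a = 0.47×663.2 / 175.4 = 1.777.

1.78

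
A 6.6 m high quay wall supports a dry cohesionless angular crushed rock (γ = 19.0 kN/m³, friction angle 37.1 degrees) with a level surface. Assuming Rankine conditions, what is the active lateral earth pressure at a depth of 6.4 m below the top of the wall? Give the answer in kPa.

30.1 kPa

K_a = (1 − sin φ)/(1 + sin φ) = 0.2475.
σ_h = K_a γ z = 0.2475 × 19.0 × 6.4 = 30.10 kPa.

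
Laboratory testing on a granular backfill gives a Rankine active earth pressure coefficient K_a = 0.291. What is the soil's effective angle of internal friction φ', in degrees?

33.3°

K_a = tan²(45° − φ/2) ⇒ 45° − φ/2 = arctan(√0.291) = 28.34°.
φ = 2(45° − 28.34°) = 33.31°.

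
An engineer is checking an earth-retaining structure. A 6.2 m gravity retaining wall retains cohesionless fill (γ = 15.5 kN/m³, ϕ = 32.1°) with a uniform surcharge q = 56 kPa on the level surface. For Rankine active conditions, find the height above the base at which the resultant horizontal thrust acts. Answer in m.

K_a = 0.3060.
Triangular part P₁ = ½K_aγH² = 91.16 at H/3 = 2.067 m; rectangular part P₂ = K_a q H = 106.2 at H/2 = 3.100 m.
ȳ = (P₁·2.067 + P₂·3.100)/(P₁+P₂) = 2.623 m.

2.62 m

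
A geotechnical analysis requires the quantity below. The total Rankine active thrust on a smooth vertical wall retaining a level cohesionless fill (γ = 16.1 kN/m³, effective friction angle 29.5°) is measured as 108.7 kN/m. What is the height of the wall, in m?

6.30 m

K_a = 0.3401. P_a = ½ K_a γ H² ⇒ H = √(2P_a/(K_a γ)).
H = √(2×108.7/(0.3401×16.1)) = 6.301 m.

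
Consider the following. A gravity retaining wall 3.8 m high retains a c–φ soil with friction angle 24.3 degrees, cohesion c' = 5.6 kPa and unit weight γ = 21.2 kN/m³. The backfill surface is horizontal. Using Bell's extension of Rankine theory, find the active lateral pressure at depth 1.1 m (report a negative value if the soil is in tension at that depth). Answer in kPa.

K_a = (1 − sin φ)/(1 + sin φ) = 0.4169.
σ_a = K_a γ z − 2c√K_a = 0.4169×21.2×1.1 − 2×5.6×0.6457 = 2.491 kPa.

2.49 kPa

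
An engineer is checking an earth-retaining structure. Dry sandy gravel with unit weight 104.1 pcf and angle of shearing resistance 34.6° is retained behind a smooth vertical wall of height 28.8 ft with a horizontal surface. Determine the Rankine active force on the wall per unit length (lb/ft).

K_a = tan²(45° − φ/2) = 0.2756.
P_a = ½ K_a γ H² = 0.5 × 0.2756 × 104.1 × 28.8² = 11900 lb/ft.

11900 lb/ft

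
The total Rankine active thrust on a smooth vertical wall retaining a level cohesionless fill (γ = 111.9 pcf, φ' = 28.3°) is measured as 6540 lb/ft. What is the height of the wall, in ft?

18.1 ft

K_a = 0.3568. P_a = ½ K_a γ H² ⇒ H = √(2P_a/(K_a γ)).
H = √(2×6540/(0.3568×111.9)) = 18.10 ft.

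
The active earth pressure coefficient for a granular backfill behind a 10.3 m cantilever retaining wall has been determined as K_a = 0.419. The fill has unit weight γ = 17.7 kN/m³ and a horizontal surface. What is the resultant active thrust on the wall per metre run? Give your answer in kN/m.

393 kN/m

P = ½ K_a γ H² = 0.5 × 0.419 × 17.7 × 10.3² = 393.4 kN/m.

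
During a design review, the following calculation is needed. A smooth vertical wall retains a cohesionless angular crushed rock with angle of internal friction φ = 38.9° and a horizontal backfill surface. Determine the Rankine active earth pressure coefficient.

0.229

K_a = (1 − sin φ)/(1 + sin φ) = (1 − sin 38.9°)/(1 + sin 38.9°) = 0.2285.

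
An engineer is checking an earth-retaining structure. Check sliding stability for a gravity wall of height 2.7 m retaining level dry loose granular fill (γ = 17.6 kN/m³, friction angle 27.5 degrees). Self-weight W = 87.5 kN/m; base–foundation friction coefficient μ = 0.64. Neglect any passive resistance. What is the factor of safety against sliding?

2.37

K_a = tan²(45° − 27.5°/2) = 0.3682.
P_a = ½K_aγH² = 0.5×0.3682×17.6×2.7² = 23.62 kN/m, acting at H/3 = 0.9000 m above the base.
FS_sliding = μW / P_a = 0.64×87.5 / 23.62 = 2.371.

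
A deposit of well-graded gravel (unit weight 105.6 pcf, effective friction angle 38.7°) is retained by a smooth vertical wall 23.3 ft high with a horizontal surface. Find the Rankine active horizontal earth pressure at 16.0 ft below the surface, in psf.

K_a = (1 − sin φ)/(1 + sin φ) = 0.2306.
σ_h = K_a γ z = 0.2306 × 105.6 × 16.0 = 389.6 psf.

390 psf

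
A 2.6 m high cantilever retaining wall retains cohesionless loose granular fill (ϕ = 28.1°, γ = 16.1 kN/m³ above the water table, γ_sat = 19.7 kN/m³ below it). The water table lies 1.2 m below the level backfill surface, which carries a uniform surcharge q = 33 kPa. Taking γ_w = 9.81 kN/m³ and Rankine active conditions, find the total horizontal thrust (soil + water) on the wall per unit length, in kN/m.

K_a = tan²(45° − φ/2) = 0.3596.
γ' = 19.7 − 9.81 = 9.890 kN/m³. h₂ = H − d_w = 1.4 m.
σ'_h: at surface K_a·q = 11.87; at WT K_a(q+γd_w) = 18.81; at base K_a(q+γd_w+γ'h₂) = 23.79 kPa.
P₁ = ½(11.87+18.81)×1.2 = 18.41; P₂ = ½(18.81+23.79)×1.4 = 29.83; P_w = ½γ_w h₂² = 9.614.
Total = 18.41+29.83+9.614 = 57.85 kN/m.

57.8 kN/m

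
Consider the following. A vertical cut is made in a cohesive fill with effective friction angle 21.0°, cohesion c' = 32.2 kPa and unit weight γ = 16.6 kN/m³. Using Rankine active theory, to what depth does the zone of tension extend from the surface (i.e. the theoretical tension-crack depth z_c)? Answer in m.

5.64 m

K_a = tan²(45° − 21.0°/2) = 0.4724; √K_a = 0.6873.
The active pressure is zero where K_a γ z = 2c√K_a, so z_c = 2c/(γ√K_a) = 2×32.2/(16.6×0.6873) = 5.645 m.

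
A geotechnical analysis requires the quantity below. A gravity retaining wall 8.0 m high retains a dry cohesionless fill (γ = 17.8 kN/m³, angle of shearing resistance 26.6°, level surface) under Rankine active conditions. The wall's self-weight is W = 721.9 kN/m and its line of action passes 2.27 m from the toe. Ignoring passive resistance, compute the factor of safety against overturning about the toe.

2.83

K_a = tan²(45° − 26.6°/2) = 0.3814.
P_a = ½K_aγH² = 0.5×0.3814×17.8×8.0² = 217.3 kN/m, acting at H/3 = 2.667 m above the base.
Overturning moment M_o = P_a × H/3 = 217.3 × 2.667 = 579.4.
Resisting moment M_r = W × 2.27 = 721.9 × 2.27 = 1639.
FS_overturning = M_r/M_o = 1639/579.4 = 2.828.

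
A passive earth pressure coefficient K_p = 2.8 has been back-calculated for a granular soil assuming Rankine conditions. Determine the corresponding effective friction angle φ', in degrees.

K_p = (1+sin φ)/(1−sin φ) ⇒ sin φ = (K_p − 1)/(K_p + 1) = 0.4737.
φ = arcsin(0.4737) = 28.27°.

28.3°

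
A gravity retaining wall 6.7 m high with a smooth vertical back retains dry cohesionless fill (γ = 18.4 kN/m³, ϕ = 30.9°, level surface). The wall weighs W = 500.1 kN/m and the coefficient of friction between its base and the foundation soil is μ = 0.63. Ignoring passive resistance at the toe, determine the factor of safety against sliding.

2.37

K_a = tan²(45° − 30.9°/2) = 0.3214.
P_a = ½K_aγH² = 0.5×0.3214×18.4×6.7² = 132.7 kN/m, acting at H/3 = 2.233 m above the base.
FS_sliding = μW / P_a = 0.63×500.1 / 132.7 = 2.374.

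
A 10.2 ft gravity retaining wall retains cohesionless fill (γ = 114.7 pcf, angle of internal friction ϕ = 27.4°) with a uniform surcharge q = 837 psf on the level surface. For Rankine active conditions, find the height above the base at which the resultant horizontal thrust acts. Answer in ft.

4.40 ft

K_a = 0.3697.
Triangular part P₁ = ½K_aγH² = 2206 at H/3 = 3.400 ft; rectangular part P₂ = K_a q H = 3156 at H/2 = 5.100 ft.
ȳ = (P₁·3.400 + P₂·5.100)/(P₁+P₂) = 4.401 ft.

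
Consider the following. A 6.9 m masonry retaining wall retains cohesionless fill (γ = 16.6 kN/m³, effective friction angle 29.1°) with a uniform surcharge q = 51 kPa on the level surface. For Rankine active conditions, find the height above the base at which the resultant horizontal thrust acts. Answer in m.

K_a = 0.3456.
Triangular part P₁ = ½K_aγH² = 136.6 at H/3 = 2.300 m; rectangular part P₂ = K_a q H = 121.6 at H/2 = 3.450 m.
ȳ = (P₁·2.300 + P₂·3.450)/(P₁+P₂) = 2.842 m.

2.84 m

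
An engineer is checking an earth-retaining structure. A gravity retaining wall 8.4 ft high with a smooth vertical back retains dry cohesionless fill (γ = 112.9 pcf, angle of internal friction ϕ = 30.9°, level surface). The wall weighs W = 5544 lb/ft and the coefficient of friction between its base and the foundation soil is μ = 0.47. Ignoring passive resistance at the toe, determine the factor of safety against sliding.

K_a = tan²(45° − 30.9°/2) = 0.3214.
P_a = ½K_aγH² = 0.5×0.3214×112.9×8.4² = 1280 lb/ft, acting at H/3 = 2.800 ft above the base.
FS_sliding = μW / P_a = 0.47×5544 / 1280 = 2.035.

2.04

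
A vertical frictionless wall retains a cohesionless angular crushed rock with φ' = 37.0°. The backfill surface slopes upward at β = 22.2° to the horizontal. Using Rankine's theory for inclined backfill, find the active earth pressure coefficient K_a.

0.304

K_a = cos β · (cos β − √(cos²β − cos²φ)) / (cos β + √(cos²β − cos²φ)).
cos β = 0.9259, cos φ = 0.7986, √(cos²β − cos²φ) = 0.4684.
K_a = 0.9259 × (0.9259 − 0.4684)/(0.9259 + 0.4684) = 0.3038.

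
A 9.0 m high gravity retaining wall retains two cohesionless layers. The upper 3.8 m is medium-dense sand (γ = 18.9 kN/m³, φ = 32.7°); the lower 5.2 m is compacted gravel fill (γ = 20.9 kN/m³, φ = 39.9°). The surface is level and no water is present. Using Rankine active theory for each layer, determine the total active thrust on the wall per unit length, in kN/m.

K_a1 = tan²(45°−32.7°/2) = 0.2985; K_a2 = tan²(45°−39.9°/2) = 0.2184.
Layer 1: σ at base = K_a1 γ₁ h₁ = 21.44 kPa; P₁ = ½×21.44×3.8 = 40.73.
Layer 2: σ_v at top = γ₁h₁ = 71.82; σ_h top = K_a2×71.82 = 15.69; σ_h base = K_a2×(71.82+20.9×5.2) = 39.43.
P₂ = ½(15.69+39.43)×5.2 = 143.3. Total P_a = 40.73+143.3 = 184.0 kN/m.

184 kN/m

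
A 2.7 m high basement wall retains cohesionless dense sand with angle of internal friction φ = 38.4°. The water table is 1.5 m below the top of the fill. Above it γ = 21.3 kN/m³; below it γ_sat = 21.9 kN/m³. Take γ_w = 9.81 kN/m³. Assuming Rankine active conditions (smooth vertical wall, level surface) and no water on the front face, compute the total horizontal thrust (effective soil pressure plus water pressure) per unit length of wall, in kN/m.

K_a = tan²(45° − φ/2) = 0.2337.
γ' = 21.9 − 9.81 = 12.09 kN/m³. Depth below WT = 1.2 m.
σ'_h at WT = K_a γ d_w = 7.467 kPa; at base = 7.467 + K_a γ' × 1.2 = 10.86 kPa.
P₁ (0–1.5 m) = ½×7.467×1.5 = 5.600. P₂ (1.5–2.7 m) = ½(7.467+10.86)×1.2 = 10.99.
P_w = ½ γ_w h₂² = 0.5×9.81×1.2² = 7.063. Total = 5.600+10.99+7.063 = 23.66 kN/m.

23.7 kN/m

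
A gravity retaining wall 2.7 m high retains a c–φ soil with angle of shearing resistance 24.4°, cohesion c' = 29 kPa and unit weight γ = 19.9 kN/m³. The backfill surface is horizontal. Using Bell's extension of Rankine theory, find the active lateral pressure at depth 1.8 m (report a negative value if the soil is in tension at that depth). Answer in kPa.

K_a = (1 − sin φ)/(1 + sin φ) = 0.4153.
σ_a = K_a γ z − 2c√K_a = 0.4153×19.9×1.8 − 2×29×0.6445 = -22.50 kPa.

-22.5 kPa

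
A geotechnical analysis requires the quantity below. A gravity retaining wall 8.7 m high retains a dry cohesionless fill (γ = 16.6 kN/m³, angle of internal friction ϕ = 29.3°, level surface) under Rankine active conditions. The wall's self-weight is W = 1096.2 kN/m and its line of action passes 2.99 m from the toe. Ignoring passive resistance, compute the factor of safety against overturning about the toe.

K_a = tan²(45° − 29.3°/2) = 0.3428.
P_a = ½K_aγH² = 0.5×0.3428×16.6×8.7² = 215.4 kN/m, acting at H/3 = 2.900 m above the base.
Overturning moment M_o = P_a × H/3 = 215.4 × 2.900 = 624.6.
Resisting moment M_r = W × 2.99 = 1096.2 × 2.99 = 3278.
FS_overturning = M_r/M_o = 3278/624.6 = 5.248.

5.25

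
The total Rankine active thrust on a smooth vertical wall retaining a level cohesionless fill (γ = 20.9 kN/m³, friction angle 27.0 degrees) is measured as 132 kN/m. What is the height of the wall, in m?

5.80 m

K_a = 0.3755. P_a = ½ K_a γ H² ⇒ H = √(2P_a/(K_a γ)).
H = √(2×132/(0.3755×20.9)) = 5.800 m.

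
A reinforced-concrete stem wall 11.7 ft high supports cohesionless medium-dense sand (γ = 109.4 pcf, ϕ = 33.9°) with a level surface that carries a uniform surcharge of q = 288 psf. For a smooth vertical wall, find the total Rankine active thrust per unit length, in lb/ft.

K_a = tan²(45° − φ/2) = 0.2839.
Soil triangle: ½ K_a γ H² = 0.5×0.2839×109.4×11.7² = 2126 lb/ft.
Surcharge rectangle: K_a q H = 0.2839×288×11.7 = 956.7 lb/ft.
Total = 2126 + 956.7 = 3083 lb/ft.

3080 lb/ft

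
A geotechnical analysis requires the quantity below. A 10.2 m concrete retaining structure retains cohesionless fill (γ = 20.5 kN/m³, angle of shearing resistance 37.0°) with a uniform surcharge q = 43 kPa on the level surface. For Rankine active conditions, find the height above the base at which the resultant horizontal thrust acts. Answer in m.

3.90 m

K_a = 0.2486.
Triangular part P₁ = ½K_aγH² = 265.1 at H/3 = 3.400 m; rectangular part P₂ = K_a q H = 109.0 at H/2 = 5.100 m.
ȳ = (P₁·3.400 + P₂·5.100)/(P₁+P₂) = 3.895 m.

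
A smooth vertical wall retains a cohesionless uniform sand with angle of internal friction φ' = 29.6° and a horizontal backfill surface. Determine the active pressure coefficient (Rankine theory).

0.339

K_a = tan²(45° − φ/2) = tan²(30.20°) = 0.3387.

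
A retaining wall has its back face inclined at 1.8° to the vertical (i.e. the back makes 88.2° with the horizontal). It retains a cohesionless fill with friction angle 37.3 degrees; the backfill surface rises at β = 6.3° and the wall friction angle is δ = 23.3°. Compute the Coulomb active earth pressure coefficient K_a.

0.252

K_a = sin²(α+φ) / [sin²α · sin(α−δ) · (1 + √{sin(φ+δ)sin(φ−β) / (sin(α−δ)sin(α+β))})²].
With α = 88.2°, φ = 37.3°, δ = 23.3°, β = 6.3°: K_a = 0.2520.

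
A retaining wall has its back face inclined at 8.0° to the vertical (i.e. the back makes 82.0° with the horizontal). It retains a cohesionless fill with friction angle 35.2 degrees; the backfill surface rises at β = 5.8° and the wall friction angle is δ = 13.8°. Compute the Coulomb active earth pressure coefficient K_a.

K_a = sin²(α+φ) / [sin²α · sin(α−δ) · (1 + √{sin(φ+δ)sin(φ−β) / (sin(α−δ)sin(α+β))})²].
With α = 82.0°, φ = 35.2°, δ = 13.8°, β = 5.8°: K_a = 0.3262.

0.326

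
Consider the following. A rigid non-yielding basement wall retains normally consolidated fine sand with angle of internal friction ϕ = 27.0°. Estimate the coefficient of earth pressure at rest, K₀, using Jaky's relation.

K₀ = 1 − sin φ' = 1 − sin 27.0° = 0.5460.

0.546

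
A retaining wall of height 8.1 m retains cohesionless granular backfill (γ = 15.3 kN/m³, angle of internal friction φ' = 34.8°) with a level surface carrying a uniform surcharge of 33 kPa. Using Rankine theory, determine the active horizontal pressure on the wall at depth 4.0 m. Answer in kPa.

25.7 kPa

K_a = (1 − sin φ)/(1 + sin φ) = 0.2733.
σ_v = γz + q = 15.3 × 4.0 + 33 = 94.20 kPa.
σ_h = K_a σ_v = 0.2733 × 94.20 = 25.75 kPa.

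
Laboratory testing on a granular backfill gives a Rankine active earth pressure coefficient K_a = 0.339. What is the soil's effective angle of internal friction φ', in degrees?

29.6°

K_a = tan²(45° − φ/2) ⇒ 45° − φ/2 = arctan(√0.339) = 30.21°.
φ = 2(45° − 30.21°) = 29.58°.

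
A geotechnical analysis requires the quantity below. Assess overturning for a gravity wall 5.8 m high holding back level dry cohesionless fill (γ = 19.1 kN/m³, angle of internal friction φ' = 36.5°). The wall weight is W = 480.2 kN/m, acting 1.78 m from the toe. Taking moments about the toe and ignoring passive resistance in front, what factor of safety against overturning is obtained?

K_a = tan²(45° − 36.5°/2) = 0.2541.
P_a = ½K_aγH² = 0.5×0.2541×19.1×5.8² = 81.62 kN/m, acting at H/3 = 1.933 m above the base.
Overturning moment M_o = P_a × H/3 = 81.62 × 1.933 = 157.8.
Resisting moment M_r = W × 1.78 = 480.2 × 1.78 = 854.8.
FS_overturning = M_r/M_o = 854.8/157.8 = 5.417.

5.42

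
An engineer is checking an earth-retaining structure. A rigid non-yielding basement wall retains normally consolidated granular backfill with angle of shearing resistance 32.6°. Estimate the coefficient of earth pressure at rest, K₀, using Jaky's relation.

0.461

K₀ = 1 − sin φ' = 1 − sin 32.6° = 0.4612.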